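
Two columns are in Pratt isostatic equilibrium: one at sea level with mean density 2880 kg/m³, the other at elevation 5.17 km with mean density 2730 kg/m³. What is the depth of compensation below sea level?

94.1 km

ρ_ref D = ρ (D + h) → D (ρ_ref − ρ) = ρ h.
D = ρ h/(ρ_ref − ρ) = 2730 × 5.17 km/(2880 − 2730) = 94.1 km.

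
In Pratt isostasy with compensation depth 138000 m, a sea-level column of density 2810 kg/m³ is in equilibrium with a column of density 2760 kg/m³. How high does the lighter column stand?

ρ_ref D = ρ (D + h) → h = D (ρ_ref − ρ)/ρ.
h = 138000 m × (2810 − 2760)/2760 = 2500 m.

2500 m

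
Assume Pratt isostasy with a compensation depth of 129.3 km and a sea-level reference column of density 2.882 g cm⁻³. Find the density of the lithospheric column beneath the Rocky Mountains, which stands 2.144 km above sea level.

Pratt balance: ρ_ref D = ρ (D + h).
ρ = ρ_ref D/(D + h) = 2.882 × 129.3 km/(129.3 km + 2.144 km) = 2.83 g cm⁻³.

2.83 g cm⁻³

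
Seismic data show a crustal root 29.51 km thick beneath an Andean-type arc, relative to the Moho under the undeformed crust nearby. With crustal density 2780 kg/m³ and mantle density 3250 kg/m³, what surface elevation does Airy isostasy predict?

Isostatic balance requires: ρ_c h = (ρ_m − ρ_c) r.
h = r (ρ_m − ρ_c) / ρ_c = 29.51 km × (3250 − 2780) / 2780 = 4.99 km.

4.99 km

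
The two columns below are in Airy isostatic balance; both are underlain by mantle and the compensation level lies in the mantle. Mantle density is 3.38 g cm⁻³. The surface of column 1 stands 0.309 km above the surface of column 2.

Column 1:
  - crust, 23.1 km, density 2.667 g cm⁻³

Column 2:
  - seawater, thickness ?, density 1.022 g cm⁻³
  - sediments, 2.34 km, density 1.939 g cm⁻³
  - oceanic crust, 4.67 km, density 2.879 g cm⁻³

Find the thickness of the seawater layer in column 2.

Take the compensation level at the base of the deeper column (depth z_c below the surface of column 1) and equate Σ ρ_i t_i down to z_c; mantle fills any gap and the z_c terms cancel.
Column 1: 23.1×2.667 + (z_c − 23.1)×3.38
Column 2: 0.309×0 + x×1.022 + 2.34×1.939 + 4.67×2.879 + (z_c − 0.309 − 7.01 − x)×3.38
The z_c×3.38 term appears on both sides and cancels. Collect the known terms of each column as K = Σ(ρt)_known − 3.38 × (depth of known layers): K_1 = 61.6077 − 3.38×23.1 = −16.4703; K_2 = 17.98219 − 3.38×(0.309 + 7.01) = −6.75603.
Balance: K_1 = K_2 − x×(3.38 − 1.022), so x = (K_2 − K_1)/(3.38 − 1.022) = 9.71427/2.358 = 4.12 km.

4.12 km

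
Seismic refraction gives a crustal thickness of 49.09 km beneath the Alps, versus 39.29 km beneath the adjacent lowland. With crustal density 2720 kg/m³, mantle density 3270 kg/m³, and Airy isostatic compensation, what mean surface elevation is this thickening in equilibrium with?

1.65 km

Excess crust Δ = 49.09 km − 39.29 km = 9.8 km, split between elevation h and root r with h + r = Δ.
Airy balance ρ_c h = (ρ_m − ρ_c) r gives r = h ρ_c/(ρ_m − ρ_c), so h (1 + ρ_c/(ρ_m − ρ_c)) = Δ, i.e. h = Δ (ρ_m − ρ_c)/ρ_m.
h = 9.8 km × 550/3270 = 1.65 km.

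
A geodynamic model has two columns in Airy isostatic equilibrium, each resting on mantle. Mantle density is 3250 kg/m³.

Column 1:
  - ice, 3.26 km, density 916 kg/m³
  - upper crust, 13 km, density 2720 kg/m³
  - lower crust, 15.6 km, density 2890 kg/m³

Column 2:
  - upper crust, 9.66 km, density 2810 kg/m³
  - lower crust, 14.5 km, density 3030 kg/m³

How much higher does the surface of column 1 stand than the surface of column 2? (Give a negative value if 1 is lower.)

For any compensation level in the mantle, the mantle terms cancel and isostasy reduces to e = (Σt_1 − Σt_2) − (Σ(ρt)_1 − Σ(ρt)_2) / ρ_m.
Σt_1 = 31.86 km; Σt_2 = 24.16 km; Σ(ρt)_1 = 83430.16; Σ(ρt)_2 = 71079.6 (in km·kg/m³).
e = (31.86 − 24.16) − (83430.16 − 71079.6) / 3250 = 3.9 km.

3.9 km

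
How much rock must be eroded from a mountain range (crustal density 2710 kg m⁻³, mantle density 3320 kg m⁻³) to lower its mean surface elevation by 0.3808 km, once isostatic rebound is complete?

Net drop Δ = e − u = e − e ρ_c/ρ_m = e (ρ_m − ρ_c)/ρ_m.
e = Δ ρ_m/(ρ_m − ρ_c) = 0.3808 km × 3320/610 = 2.07 km.

2.07 km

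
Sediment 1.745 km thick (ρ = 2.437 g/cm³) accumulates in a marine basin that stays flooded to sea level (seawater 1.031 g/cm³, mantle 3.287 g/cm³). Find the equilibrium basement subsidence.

1.09 km

Submarine loading: the sediment displaces seawater, and the subsidence is in turn flooded, so s (ρ_m − ρ_w) = t (ρ_sed − ρ_w).
s = 1.745 km × (2.437 − 1.031) / (3.287 − 1.031) = 1.09 km.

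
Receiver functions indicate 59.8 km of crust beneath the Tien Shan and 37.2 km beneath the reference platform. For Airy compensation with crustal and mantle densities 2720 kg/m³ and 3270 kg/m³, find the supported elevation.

3.8 km

Excess crust Δ = 59.8 km − 37.2 km = 22.6 km, split between elevation h and root r with h + r = Δ.
Airy balance ρ_c h = (ρ_m − ρ_c) r gives r = h ρ_c/(ρ_m − ρ_c), so h (1 + ρ_c/(ρ_m − ρ_c)) = Δ, i.e. h = Δ (ρ_m − ρ_c)/ρ_m.
h = 22.6 km × 550/3270 = 3.8 km.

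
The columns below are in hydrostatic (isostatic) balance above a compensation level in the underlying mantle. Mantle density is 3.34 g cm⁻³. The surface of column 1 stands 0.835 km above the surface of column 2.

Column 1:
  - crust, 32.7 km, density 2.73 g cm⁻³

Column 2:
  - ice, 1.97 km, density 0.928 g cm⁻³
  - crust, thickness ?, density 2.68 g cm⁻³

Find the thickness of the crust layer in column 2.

Take the compensation level at the base of the deeper column (depth z_c below the surface of column 1) and equate Σ ρ_i t_i down to z_c; mantle fills any gap and the z_c terms cancel.
Column 1: 32.7×2.73 + (z_c − 32.7)×3.34
Column 2: 0.835×0 + 1.97×0.928 + x×2.68 + (z_c − 0.835 − 1.97 − x)×3.34
The z_c×3.34 term appears on both sides and cancels. Collect the known terms of each column as K = Σ(ρt)_known − 3.34 × (depth of known layers): K_1 = 89.271 − 3.34×32.7 = −19.947; K_2 = 1.82816 − 3.34×(0.835 + 1.97) = −7.54054.
Balance: K_1 = K_2 − x×(3.34 − 2.68), so x = (K_2 − K_1)/(3.34 − 2.68) = 12.4065/0.66 = 18.8 km.

18.8 km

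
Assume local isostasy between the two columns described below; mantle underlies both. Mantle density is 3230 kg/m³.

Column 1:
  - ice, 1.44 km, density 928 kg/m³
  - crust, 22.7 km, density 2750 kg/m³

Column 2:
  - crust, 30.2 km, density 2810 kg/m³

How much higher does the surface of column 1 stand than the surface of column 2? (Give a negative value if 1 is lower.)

For any compensation level in the mantle, the mantle terms cancel and isostasy reduces to e = (Σt_1 − Σt_2) − (Σ(ρt)_1 − Σ(ρt)_2) / ρ_m.
Σt_1 = 24.14 km; Σt_2 = 30.2 km; Σ(ρt)_1 = 63761.32; Σ(ρt)_2 = 84862 (in km·kg/m³).
e = (24.14 − 30.2) − (63761.32 − 84862) / 3230 = 0.473 km.

0.473 km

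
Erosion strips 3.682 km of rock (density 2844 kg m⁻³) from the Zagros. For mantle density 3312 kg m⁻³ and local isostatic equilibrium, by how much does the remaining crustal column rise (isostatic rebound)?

3.16 km

Unloading: uplift u = e ρ_c/ρ_m = 3.682 km × 2844/3312 = 3.16 km.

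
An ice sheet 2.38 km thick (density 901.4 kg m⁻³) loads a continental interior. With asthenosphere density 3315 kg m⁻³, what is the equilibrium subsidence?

0.647 km

By Archimedes' principle applied to the lithosphere: the ice load ρ_ice t is balanced by mantle displaced below, ρ_m s.
s = t ρ_ice / ρ_m = 2.38 km × 901.4/3315 = 0.647 km.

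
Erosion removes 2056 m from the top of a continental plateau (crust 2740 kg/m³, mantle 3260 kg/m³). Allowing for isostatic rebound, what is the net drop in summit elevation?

328 m

Rebound u = e ρ_c/ρ_m = 2056 m × 2740/3260 = 1728 m.
Net surface drop = e − u = 2056 m − 1728 m = e (ρ_m − ρ_c)/ρ_m = 328 m.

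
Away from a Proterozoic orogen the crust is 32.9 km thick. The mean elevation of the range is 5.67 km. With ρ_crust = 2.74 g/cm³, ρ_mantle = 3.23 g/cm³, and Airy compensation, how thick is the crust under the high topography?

70.3 km

Root depth r = h ρ_c / (ρ_m − ρ_c) = 5.67 km × 2.74 / 0.49 = 31.71 km.
Total thickness = T + h + r = 32.9 km + 5.67 km + 31.71 km = 70.3 km.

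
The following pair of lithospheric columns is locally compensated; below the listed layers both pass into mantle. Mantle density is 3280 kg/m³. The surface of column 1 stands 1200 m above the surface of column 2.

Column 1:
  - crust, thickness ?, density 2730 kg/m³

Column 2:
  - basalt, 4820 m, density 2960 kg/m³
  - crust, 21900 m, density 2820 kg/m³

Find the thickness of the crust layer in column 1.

Take the compensation level at the base of the deeper column (depth z_c below the surface of column 1) and equate Σ ρ_i t_i down to z_c; mantle fills any gap and the z_c terms cancel.
Column 1: x×2730 + (z_c − 0 − x)×3280
Column 2: 1200×0 + 4820×2960 + 21900×2820 + (z_c − 1200 − 26720)×3280
The z_c×3280 term appears on both sides and cancels. Collect the known terms of each column as K = Σ(ρt)_known − 3280 × (depth of known layers): K_1 = 0 − 3280×0 = 0; K_2 = 76025200 − 3280×(1200 + 26720) = −15552400.
Balance: K_1 − x×(3280 − 2730) = K_2, so x = (K_1 − K_2)/(3280 − 2730) = 15552400/550 = 28300 m.

28300 m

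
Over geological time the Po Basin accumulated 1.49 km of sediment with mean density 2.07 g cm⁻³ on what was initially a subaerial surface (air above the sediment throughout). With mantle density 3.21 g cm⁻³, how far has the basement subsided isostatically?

0.961 km

Subaerial load: s = t ρ_sed / ρ_m = 1.49 km × 2.07/3.21 = 0.961 km.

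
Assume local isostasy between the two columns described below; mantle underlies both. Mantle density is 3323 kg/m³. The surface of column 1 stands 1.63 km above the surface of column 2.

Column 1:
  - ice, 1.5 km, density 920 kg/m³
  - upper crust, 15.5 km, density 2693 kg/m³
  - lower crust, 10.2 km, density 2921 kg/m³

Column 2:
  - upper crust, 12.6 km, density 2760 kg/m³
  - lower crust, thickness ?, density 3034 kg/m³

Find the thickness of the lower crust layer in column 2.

17.2 km

Take the compensation level at the base of the deeper column (depth z_c below the surface of column 1) and equate Σ ρ_i t_i down to z_c; mantle fills any gap and the z_c terms cancel.
Column 1: 1.5×920 + 15.5×2693 + 10.2×2921 + (z_c − 27.2)×3323
Column 2: 1.63×0 + 12.6×2760 + x×3034 + (z_c − 1.63 − 12.6 − x)×3323
The z_c×3323 term appears on both sides and cancels. Collect the known terms of each column as K = Σ(ρt)_known − 3323 × (depth of known layers): K_1 = 72915.7 − 3323×27.2 = −17469.9; K_2 = 34776 − 3323×(1.63 + 12.6) = −12510.29.
Balance: K_1 = K_2 − x×(3323 − 3034), so x = (K_2 − K_1)/(3323 − 3034) = 4959.61/289 = 17.2 km.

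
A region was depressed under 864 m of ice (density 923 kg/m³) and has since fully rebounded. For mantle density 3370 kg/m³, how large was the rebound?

Removing the load lets mantle flow back in; uplift u satisfies ρ_ice t = ρ_m u.
u = t ρ_ice/ρ_m = 864 m × 923/3370 = 237 m.

237 m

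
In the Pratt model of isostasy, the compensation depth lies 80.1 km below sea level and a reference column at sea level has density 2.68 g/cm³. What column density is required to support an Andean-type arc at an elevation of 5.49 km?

Pratt balance: ρ_ref D = ρ (D + h).
ρ = ρ_ref D/(D + h) = 2.68 × 80.1 km/(80.1 km + 5.49 km) = 2.51 g/cm³.

2.51 g/cm³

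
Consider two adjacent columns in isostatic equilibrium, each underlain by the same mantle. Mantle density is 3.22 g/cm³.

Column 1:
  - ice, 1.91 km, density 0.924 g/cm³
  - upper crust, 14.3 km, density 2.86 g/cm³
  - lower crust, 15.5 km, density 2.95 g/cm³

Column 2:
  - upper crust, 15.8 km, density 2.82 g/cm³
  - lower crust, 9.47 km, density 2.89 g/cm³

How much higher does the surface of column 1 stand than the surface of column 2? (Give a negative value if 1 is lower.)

1.33 km

For any compensation level in the mantle, the mantle terms cancel and isostasy reduces to e = (Σt_1 − Σt_2) − (Σ(ρt)_1 − Σ(ρt)_2) / ρ_m.
Σt_1 = 31.71 km; Σt_2 = 25.27 km; Σ(ρt)_1 = 88.38784; Σ(ρt)_2 = 71.9243 (in km·g/cm³).
e = (31.71 − 25.27) − (88.38784 − 71.9243) / 3.22 = 1.33 km.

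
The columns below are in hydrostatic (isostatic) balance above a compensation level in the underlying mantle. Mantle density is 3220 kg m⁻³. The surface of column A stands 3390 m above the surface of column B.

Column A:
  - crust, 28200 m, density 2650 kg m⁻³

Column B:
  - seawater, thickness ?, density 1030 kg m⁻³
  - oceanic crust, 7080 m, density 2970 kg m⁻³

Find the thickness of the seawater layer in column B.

1550 m

Take the compensation level at the base of the deeper column (depth z_c below the surface of column A) and equate Σ ρ_i t_i down to z_c; mantle fills any gap and the z_c terms cancel.
Column A: 28200×2650 + (z_c − 28200)×3220
Column B: 3390×0 + x×1030 + 7080×2970 + (z_c − 3390 − 7080 − x)×3220
The z_c×3220 term appears on both sides and cancels. Collect the known terms of each column as K = Σ(ρt)_known − 3220 × (depth of known layers): K_A = 74730000 − 3220×28200 = −16074000; K_B = 21027600 − 3220×(3390 + 7080) = −12685800.
Balance: K_A = K_B − x×(3220 − 1030), so x = (K_B − K_A)/(3220 − 1030) = 3388200/2190 = 1550 m.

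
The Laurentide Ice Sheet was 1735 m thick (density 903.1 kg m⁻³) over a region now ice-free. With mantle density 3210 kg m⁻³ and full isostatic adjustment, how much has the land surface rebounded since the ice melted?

488 m

Removing the load lets mantle flow back in; uplift u satisfies ρ_ice t = ρ_m u.
u = t ρ_ice/ρ_m = 1735 m × 903.1/3210 = 488 m.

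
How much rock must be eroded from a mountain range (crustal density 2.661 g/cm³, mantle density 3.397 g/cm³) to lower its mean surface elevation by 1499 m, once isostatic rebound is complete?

Net drop Δ = e − u = e − e ρ_c/ρ_m = e (ρ_m − ρ_c)/ρ_m.
e = Δ ρ_m/(ρ_m − ρ_c) = 1499 m × 3.397/0.736 = 6920 m.

6920 m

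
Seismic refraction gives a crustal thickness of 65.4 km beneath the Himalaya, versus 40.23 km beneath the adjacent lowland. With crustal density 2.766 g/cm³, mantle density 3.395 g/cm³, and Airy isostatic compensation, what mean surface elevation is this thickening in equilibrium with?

Excess crust Δ = 65.4 km − 40.23 km = 25.17 km, split between elevation h and root r with h + r = Δ.
Airy balance ρ_c h = (ρ_m − ρ_c) r gives r = h ρ_c/(ρ_m − ρ_c), so h (1 + ρ_c/(ρ_m − ρ_c)) = Δ, i.e. h = Δ (ρ_m − ρ_c)/ρ_m.
h = 25.17 km × 0.629/3.395 = 4.66 km.

4.66 km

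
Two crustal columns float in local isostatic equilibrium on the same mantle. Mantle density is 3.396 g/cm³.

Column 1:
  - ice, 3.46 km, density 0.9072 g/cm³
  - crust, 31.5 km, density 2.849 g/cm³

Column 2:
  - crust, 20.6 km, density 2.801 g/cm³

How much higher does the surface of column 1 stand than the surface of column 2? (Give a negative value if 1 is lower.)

For any compensation level in the mantle, the mantle terms cancel and isostasy reduces to e = (Σt_1 − Σt_2) − (Σ(ρt)_1 − Σ(ρt)_2) / ρ_m.
Σt_1 = 34.96 km; Σt_2 = 20.6 km; Σ(ρt)_1 = 92.882412; Σ(ρt)_2 = 57.7006 (in km·g/cm³).
e = (34.96 − 20.6) − (92.882412 − 57.7006) / 3.396 = 4 km.

4 km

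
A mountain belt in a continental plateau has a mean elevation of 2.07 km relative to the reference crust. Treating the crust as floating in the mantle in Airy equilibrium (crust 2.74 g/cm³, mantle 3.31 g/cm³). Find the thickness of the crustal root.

9.95 km

In Airy isostatic equilibrium: the weight of the topography is balanced by the buoyancy of the root, ρ_c h = (ρ_m − ρ_c) r.
r = h · ρ_c / (ρ_m − ρ_c) = 2.07 km × 2.74 / (3.31 − 2.74) = 9.95 km.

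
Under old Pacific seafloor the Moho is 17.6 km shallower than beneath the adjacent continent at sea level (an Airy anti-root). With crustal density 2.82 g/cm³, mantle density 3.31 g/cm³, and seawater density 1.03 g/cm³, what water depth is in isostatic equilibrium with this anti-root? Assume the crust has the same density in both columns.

4.82 km

Replacing a thickness d of crust by seawater at the top must be balanced by replacing crust with mantle at the base: d (ρ_c − ρ_w) = a (ρ_m − ρ_c).
d = a (ρ_m − ρ_c)/(ρ_c − ρ_w) = 17.6 km × 0.49/1.79 = 4.82 km.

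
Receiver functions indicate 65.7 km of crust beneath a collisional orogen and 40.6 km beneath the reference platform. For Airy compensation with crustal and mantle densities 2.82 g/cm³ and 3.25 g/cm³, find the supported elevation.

3.32 km

Excess crust Δ = 65.7 km − 40.6 km = 25.1 km, split between elevation h and root r with h + r = Δ.
Airy balance ρ_c h = (ρ_m − ρ_c) r gives r = h ρ_c/(ρ_m − ρ_c), so h (1 + ρ_c/(ρ_m − ρ_c)) = Δ, i.e. h = Δ (ρ_m − ρ_c)/ρ_m.
h = 25.1 km × 0.43/3.25 = 3.32 km.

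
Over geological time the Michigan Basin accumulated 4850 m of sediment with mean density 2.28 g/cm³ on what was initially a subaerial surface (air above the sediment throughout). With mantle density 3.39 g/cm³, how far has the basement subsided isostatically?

Subaerial load: s = t ρ_sed / ρ_m = 4850 m × 2.28/3.39 = 3260 m.

3260 m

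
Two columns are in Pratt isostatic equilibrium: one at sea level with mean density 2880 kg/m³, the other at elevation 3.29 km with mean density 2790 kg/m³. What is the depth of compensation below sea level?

ρ_ref D = ρ (D + h) → D (ρ_ref − ρ) = ρ h.
D = ρ h/(ρ_ref − ρ) = 2790 × 3.29 km/(2880 − 2790) = 102 km.

102 km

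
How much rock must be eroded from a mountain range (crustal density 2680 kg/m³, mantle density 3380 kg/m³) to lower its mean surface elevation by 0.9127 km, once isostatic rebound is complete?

4.41 km

Net drop Δ = e − u = e − e ρ_c/ρ_m = e (ρ_m − ρ_c)/ρ_m.
e = Δ ρ_m/(ρ_m − ρ_c) = 0.9127 km × 3380/700 = 4.41 km.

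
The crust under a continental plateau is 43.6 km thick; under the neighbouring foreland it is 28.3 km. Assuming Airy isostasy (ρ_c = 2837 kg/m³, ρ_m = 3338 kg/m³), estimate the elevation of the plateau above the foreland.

Excess crust Δ = 43.6 km − 28.3 km = 15.3 km, split between elevation h and root r with h + r = Δ.
Airy balance ρ_c h = (ρ_m − ρ_c) r gives r = h ρ_c/(ρ_m − ρ_c), so h (1 + ρ_c/(ρ_m − ρ_c)) = Δ, i.e. h = Δ (ρ_m − ρ_c)/ρ_m.
h = 15.3 km × 501/3338 = 2.3 km.

2.3 km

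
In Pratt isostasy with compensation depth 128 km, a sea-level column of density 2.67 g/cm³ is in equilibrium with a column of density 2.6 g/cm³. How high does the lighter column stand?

3.45 km

ρ_ref D = ρ (D + h) → h = D (ρ_ref − ρ)/ρ.
h = 128 km × (2.67 − 2.6)/2.6 = 3.45 km.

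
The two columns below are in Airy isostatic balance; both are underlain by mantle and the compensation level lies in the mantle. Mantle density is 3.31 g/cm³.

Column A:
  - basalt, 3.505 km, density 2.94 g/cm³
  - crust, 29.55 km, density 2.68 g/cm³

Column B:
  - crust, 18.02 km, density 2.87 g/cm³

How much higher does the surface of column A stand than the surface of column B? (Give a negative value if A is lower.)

For any compensation level in the mantle, the mantle terms cancel and isostasy reduces to e = (Σt_A − Σt_B) − (Σ(ρt)_A − Σ(ρt)_B) / ρ_m.
Σt_A = 33.055 km; Σt_B = 18.02 km; Σ(ρt)_A = 89.4987; Σ(ρt)_B = 51.7174 (in km·g/cm³).
e = (33.055 − 18.02) − (89.4987 − 51.7174) / 3.31 = 3.62 km.

3.62 km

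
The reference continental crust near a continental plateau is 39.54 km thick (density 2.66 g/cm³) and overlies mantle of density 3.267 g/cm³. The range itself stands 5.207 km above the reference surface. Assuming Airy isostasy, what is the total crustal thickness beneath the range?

67.6 km

Root depth r = h ρ_c / (ρ_m − ρ_c) = 5.207 km × 2.66 / 0.607 = 22.82 km.
Total thickness = T + h + r = 39.54 km + 5.207 km + 22.82 km = 67.6 km.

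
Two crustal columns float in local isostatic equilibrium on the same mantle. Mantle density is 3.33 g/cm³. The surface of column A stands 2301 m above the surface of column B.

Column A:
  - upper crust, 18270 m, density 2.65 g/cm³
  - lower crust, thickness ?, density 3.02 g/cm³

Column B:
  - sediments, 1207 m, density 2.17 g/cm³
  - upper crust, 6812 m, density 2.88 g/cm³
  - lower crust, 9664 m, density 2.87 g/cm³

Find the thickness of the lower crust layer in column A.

Take the compensation level at the base of the deeper column (depth z_c below the surface of column A) and equate Σ ρ_i t_i down to z_c; mantle fills any gap and the z_c terms cancel.
Column A: 18270×2.65 + x×3.02 + (z_c − 18270 − x)×3.33
Column B: 2301×0 + 1207×2.17 + 6812×2.88 + 9664×2.87 + (z_c − 2301 − 17683)×3.33
The z_c×3.33 term appears on both sides and cancels. Collect the known terms of each column as K = Σ(ρt)_known − 3.33 × (depth of known layers): K_A = 48415.5 − 3.33×18270 = −12423.6; K_B = 49973.43 − 3.33×(2301 + 17683) = −16573.29.
Balance: K_A − x×(3.33 − 3.02) = K_B, so x = (K_A − K_B)/(3.33 − 3.02) = 4149.69/0.31 = 13400 m.

13400 m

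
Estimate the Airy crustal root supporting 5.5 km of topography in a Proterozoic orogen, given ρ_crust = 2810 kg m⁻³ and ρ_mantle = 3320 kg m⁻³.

30.3 km

Balancing pressure at the compensation depth: the weight of the topography is balanced by the buoyancy of the root, ρ_c h = (ρ_m − ρ_c) r.
r = h · ρ_c / (ρ_m − ρ_c) = 5.5 km × 2810 / (3320 − 2810) = 30.3 km.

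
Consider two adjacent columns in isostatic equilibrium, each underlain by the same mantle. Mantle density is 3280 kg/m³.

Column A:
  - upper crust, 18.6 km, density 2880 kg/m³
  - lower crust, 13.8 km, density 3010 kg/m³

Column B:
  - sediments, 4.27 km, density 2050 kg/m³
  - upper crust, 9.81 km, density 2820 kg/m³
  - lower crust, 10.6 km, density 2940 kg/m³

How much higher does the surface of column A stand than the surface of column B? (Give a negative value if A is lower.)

−0.672 km

For any compensation level in the mantle, the mantle terms cancel and isostasy reduces to e = (Σt_A − Σt_B) − (Σ(ρt)_A − Σ(ρt)_B) / ρ_m.
Σt_A = 32.4 km; Σt_B = 24.68 km; Σ(ρt)_A = 95106; Σ(ρt)_B = 67581.7 (in km·kg/m³).
e = (32.4 − 24.68) − (95106 − 67581.7) / 3280 = −0.672 km.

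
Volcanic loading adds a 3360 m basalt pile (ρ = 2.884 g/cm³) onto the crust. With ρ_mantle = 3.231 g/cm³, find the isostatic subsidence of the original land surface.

Subaerial loading: s = t ρ_load / ρ_m.
s = 3360 m × 2.884/3.231 = 3000 m.

3000 m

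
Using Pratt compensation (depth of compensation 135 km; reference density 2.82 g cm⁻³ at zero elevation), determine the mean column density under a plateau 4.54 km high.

Pratt balance: ρ_ref D = ρ (D + h).
ρ = ρ_ref D/(D + h) = 2.82 × 135 km/(135 km + 4.54 km) = 2.73 g cm⁻³.

2.73 g cm⁻³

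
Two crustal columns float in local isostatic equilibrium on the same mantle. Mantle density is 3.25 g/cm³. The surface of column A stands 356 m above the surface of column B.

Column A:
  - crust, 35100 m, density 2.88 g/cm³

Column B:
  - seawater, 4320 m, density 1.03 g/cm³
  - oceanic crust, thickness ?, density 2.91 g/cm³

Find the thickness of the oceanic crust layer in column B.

Take the compensation level at the base of the deeper column (depth z_c below the surface of column A) and equate Σ ρ_i t_i down to z_c; mantle fills any gap and the z_c terms cancel.
Column A: 35100×2.88 + (z_c − 35100)×3.25
Column B: 356×0 + 4320×1.03 + x×2.91 + (z_c − 356 − 4320 − x)×3.25
The z_c×3.25 term appears on both sides and cancels. Collect the known terms of each column as K = Σ(ρt)_known − 3.25 × (depth of known layers): K_A = 101088 − 3.25×35100 = −12987; K_B = 4449.6 − 3.25×(356 + 4320) = −10747.4.
Balance: K_A = K_B − x×(3.25 − 2.91), so x = (K_B − K_A)/(3.25 − 2.91) = 2239.6/0.34 = 6590 m.

6590 m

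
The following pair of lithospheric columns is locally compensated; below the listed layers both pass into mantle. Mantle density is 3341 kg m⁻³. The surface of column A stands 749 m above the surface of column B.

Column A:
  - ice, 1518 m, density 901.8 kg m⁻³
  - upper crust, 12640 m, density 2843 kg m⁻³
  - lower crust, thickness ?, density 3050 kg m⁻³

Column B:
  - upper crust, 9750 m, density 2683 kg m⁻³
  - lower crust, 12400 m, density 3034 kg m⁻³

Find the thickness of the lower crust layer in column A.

9370 m

Take the compensation level at the base of the deeper column (depth z_c below the surface of column A) and equate Σ ρ_i t_i down to z_c; mantle fills any gap and the z_c terms cancel.
Column A: 1518×901.8 + 12640×2843 + x×3050 + (z_c − 14158 − x)×3341
Column B: 749×0 + 9750×2683 + 12400×3034 + (z_c − 749 − 22150)×3341
The z_c×3341 term appears on both sides and cancels. Collect the known terms of each column as K = Σ(ρt)_known − 3341 × (depth of known layers): K_A = 37304452.4 − 3341×14158 = −9997425.6; K_B = 63780850 − 3341×(749 + 22150) = −12724709.
Balance: K_A − x×(3341 − 3050) = K_B, so x = (K_A − K_B)/(3341 − 3050) = 2727280/291 = 9370 m.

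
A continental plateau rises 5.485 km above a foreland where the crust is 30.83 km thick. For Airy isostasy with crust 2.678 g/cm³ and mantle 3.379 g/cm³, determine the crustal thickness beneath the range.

Root depth r = h ρ_c / (ρ_m − ρ_c) = 5.485 km × 2.678 / 0.701 = 20.95 km.
Total thickness = T + h + r = 30.83 km + 5.485 km + 20.95 km = 57.3 km.

57.3 km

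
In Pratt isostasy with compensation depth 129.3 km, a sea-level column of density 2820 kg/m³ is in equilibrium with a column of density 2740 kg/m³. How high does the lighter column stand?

3.78 km

ρ_ref D = ρ (D + h) → h = D (ρ_ref − ρ)/ρ.
h = 129.3 km × (2820 − 2740)/2740 = 3.78 km.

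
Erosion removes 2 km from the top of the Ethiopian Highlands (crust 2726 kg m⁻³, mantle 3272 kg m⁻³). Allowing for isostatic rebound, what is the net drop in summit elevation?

Rebound u = e ρ_c/ρ_m = 2 km × 2726/3272 = 1.666 km.
Net surface drop = e − u = 2 km − 1.666 km = e (ρ_m − ρ_c)/ρ_m = 0.334 km.

0.334 km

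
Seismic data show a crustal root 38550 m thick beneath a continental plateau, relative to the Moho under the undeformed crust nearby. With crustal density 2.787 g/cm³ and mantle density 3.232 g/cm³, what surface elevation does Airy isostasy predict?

By Archimedes' principle applied to the lithosphere: ρ_c h = (ρ_m − ρ_c) r.
h = r (ρ_m − ρ_c) / ρ_c = 38550 m × (3.232 − 2.787) / 2.787 = 6160 m.

6160 m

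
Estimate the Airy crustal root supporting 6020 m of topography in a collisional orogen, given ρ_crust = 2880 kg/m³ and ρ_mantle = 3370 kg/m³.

In Airy isostatic equilibrium: the weight of the topography is balanced by the buoyancy of the root, ρ_c h = (ρ_m − ρ_c) r.
r = h · ρ_c / (ρ_m − ρ_c) = 6020 m × 2880 / (3370 − 2880) = 35400 m.

35400 m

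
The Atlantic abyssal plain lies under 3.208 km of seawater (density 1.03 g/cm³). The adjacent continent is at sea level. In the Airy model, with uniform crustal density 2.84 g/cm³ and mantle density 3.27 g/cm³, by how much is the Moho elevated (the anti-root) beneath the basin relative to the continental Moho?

13.5 km

Equating mass per unit area of the two columns: replacing crust with seawater at the top is compensated by replacing crust with mantle at the base: d (ρ_c − ρ_w) = a (ρ_m − ρ_c).
a = d (ρ_c − ρ_w)/(ρ_m − ρ_c) = 3.208 km × 1.81/0.43 = 13.5 km.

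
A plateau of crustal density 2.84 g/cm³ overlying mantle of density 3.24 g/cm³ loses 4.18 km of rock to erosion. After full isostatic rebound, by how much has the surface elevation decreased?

Rebound u = e ρ_c/ρ_m = 4.18 km × 2.84/3.24 = 3.664 km.
Net surface drop = e − u = 4.18 km − 3.664 km = e (ρ_m − ρ_c)/ρ_m = 0.516 km.

0.516 km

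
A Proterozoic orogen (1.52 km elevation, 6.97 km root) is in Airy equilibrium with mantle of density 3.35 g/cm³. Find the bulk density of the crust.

ρ_c h = (ρ_m − ρ_c) r → ρ_c (h + r) = ρ_m r → ρ_c = ρ_m r / (h + r).
ρ_c = 3.35 × 6.97 km / (1.52 km + 6.97 km) = 2.75 g/cm³.

2.75 g/cm³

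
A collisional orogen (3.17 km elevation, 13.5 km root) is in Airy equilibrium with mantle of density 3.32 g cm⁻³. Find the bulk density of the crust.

ρ_c h = (ρ_m − ρ_c) r → ρ_c (h + r) = ρ_m r → ρ_c = ρ_m r / (h + r).
ρ_c = 3.32 × 13.5 km / (3.17 km + 13.5 km) = 2.69 g cm⁻³.

2.69 g cm⁻³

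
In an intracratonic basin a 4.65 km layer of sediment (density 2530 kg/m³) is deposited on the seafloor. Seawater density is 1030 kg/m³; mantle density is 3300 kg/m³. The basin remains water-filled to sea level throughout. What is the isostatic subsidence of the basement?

3.07 km

Submarine loading: the sediment displaces seawater, and the subsidence is in turn flooded, so s (ρ_m − ρ_w) = t (ρ_sed − ρ_w).
s = 4.65 km × (2530 − 1030) / (3300 − 1030) = 3.07 km.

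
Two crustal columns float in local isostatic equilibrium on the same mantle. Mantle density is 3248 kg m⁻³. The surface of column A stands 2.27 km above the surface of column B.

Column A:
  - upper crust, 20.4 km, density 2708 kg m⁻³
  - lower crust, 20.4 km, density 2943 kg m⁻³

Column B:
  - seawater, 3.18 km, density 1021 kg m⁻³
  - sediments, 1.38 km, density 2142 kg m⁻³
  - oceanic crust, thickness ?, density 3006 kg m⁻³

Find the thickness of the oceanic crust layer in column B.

5.19 km

Take the compensation level at the base of the deeper column (depth z_c below the surface of column A) and equate Σ ρ_i t_i down to z_c; mantle fills any gap and the z_c terms cancel.
Column A: 20.4×2708 + 20.4×2943 + (z_c − 40.8)×3248
Column B: 2.27×0 + 3.18×1021 + 1.38×2142 + x×3006 + (z_c − 2.27 − 4.56 − x)×3248
The z_c×3248 term appears on both sides and cancels. Collect the known terms of each column as K = Σ(ρt)_known − 3248 × (depth of known layers): K_A = 115280.4 − 3248×40.8 = −17238; K_B = 6202.74 − 3248×(2.27 + 4.56) = −15981.1.
Balance: K_A = K_B − x×(3248 − 3006), so x = (K_B − K_A)/(3248 − 3006) = 1256.9/242 = 5.19 km.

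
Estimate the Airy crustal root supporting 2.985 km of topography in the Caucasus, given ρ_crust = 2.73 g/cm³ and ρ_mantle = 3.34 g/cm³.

By Archimedes' principle applied to the lithosphere: the weight of the topography is balanced by the buoyancy of the root, ρ_c h = (ρ_m − ρ_c) r.
r = h · ρ_c / (ρ_m − ρ_c) = 2.985 km × 2.73 / (3.34 − 2.73) = 13.4 km.

13.4 km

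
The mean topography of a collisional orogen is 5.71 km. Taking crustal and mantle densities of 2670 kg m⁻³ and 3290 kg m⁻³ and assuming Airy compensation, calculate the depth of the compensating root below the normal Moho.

Isostatic balance requires: the weight of the topography is balanced by the buoyancy of the root, ρ_c h = (ρ_m − ρ_c) r.
r = h · ρ_c / (ρ_m − ρ_c) = 5.71 km × 2670 / (3290 − 2670) = 24.6 km.

24.6 km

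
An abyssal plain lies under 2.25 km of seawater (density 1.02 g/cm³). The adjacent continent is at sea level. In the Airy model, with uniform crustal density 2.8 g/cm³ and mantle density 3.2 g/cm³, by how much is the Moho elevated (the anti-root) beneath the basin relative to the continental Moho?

By Archimedes' principle applied to the lithosphere: replacing crust with seawater at the top is compensated by replacing crust with mantle at the base: d (ρ_c − ρ_w) = a (ρ_m − ρ_c).
a = d (ρ_c − ρ_w)/(ρ_m − ρ_c) = 2.25 km × 1.78/0.4 = 10 km.

10 km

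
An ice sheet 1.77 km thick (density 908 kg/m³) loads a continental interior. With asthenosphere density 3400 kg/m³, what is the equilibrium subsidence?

In Airy isostatic equilibrium: the ice load ρ_ice t is balanced by mantle displaced below, ρ_m s.
s = t ρ_ice / ρ_m = 1.77 km × 908/3400 = 0.473 km.

0.473 km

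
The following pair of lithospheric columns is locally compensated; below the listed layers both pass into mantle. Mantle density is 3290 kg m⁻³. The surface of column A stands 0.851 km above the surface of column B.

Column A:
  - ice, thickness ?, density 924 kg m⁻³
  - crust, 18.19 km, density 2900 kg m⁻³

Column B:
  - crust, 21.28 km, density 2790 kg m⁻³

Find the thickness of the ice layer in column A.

Take the compensation level at the base of the deeper column (depth z_c below the surface of column A) and equate Σ ρ_i t_i down to z_c; mantle fills any gap and the z_c terms cancel.
Column A: x×924 + 18.19×2900 + (z_c − 18.19 − x)×3290
Column B: 0.851×0 + 21.28×2790 + (z_c − 0.851 − 21.28)×3290
The z_c×3290 term appears on both sides and cancels. Collect the known terms of each column as K = Σ(ρt)_known − 3290 × (depth of known layers): K_A = 52751 − 3290×18.19 = −7094.1; K_B = 59371.2 − 3290×(0.851 + 21.28) = −13439.79.
Balance: K_A − x×(3290 − 924) = K_B, so x = (K_A − K_B)/(3290 − 924) = 6345.69/2366 = 2.68 km.

2.68 km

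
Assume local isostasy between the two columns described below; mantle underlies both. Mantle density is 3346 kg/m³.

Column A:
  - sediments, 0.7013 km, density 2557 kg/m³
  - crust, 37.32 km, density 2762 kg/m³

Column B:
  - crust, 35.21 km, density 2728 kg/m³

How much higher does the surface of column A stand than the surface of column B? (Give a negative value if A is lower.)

For any compensation level in the mantle, the mantle terms cancel and isostasy reduces to e = (Σt_A − Σt_B) − (Σ(ρt)_A − Σ(ρt)_B) / ρ_m.
Σt_A = 38.0213 km; Σt_B = 35.21 km; Σ(ρt)_A = 104871.064; Σ(ρt)_B = 96052.88 (in km·kg/m³).
e = (38.0213 − 35.21) − (104871.064 − 96052.88) / 3346 = 0.176 km.

0.176 km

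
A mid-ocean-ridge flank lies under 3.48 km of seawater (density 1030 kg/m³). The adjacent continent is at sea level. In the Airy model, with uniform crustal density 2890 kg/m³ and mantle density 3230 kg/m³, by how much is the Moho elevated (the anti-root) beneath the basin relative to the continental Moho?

19 km

By Archimedes' principle applied to the lithosphere: replacing crust with seawater at the top is compensated by replacing crust with mantle at the base: d (ρ_c − ρ_w) = a (ρ_m − ρ_c).
a = d (ρ_c − ρ_w)/(ρ_m − ρ_c) = 3.48 km × 1860/340 = 19 km.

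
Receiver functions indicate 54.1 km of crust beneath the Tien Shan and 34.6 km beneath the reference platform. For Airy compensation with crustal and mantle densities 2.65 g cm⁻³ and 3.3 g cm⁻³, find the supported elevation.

3.84 km

Excess crust Δ = 54.1 km − 34.6 km = 19.5 km, split between elevation h and root r with h + r = Δ.
Airy balance ρ_c h = (ρ_m − ρ_c) r gives r = h ρ_c/(ρ_m − ρ_c), so h (1 + ρ_c/(ρ_m − ρ_c)) = Δ, i.e. h = Δ (ρ_m − ρ_c)/ρ_m.
h = 19.5 km × 0.65/3.3 = 3.84 km.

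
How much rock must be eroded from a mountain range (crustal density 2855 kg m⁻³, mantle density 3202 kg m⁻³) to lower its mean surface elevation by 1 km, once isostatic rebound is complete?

9.23 km

Net drop Δ = e − u = e − e ρ_c/ρ_m = e (ρ_m − ρ_c)/ρ_m.
e = Δ ρ_m/(ρ_m − ρ_c) = 1 km × 3202/347 = 9.23 km.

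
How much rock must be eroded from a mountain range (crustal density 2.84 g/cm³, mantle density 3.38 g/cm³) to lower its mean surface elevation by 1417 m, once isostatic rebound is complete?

8870 m

Net drop Δ = e − u = e − e ρ_c/ρ_m = e (ρ_m − ρ_c)/ρ_m.
e = Δ ρ_m/(ρ_m − ρ_c) = 1417 m × 3.38/0.54 = 8870 m.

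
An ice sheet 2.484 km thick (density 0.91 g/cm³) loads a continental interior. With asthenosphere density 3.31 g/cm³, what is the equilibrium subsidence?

For local isostatic compensation: the ice load ρ_ice t is balanced by mantle displaced below, ρ_m s.
s = t ρ_ice / ρ_m = 2.484 km × 0.91/3.31 = 0.683 km.

0.683 km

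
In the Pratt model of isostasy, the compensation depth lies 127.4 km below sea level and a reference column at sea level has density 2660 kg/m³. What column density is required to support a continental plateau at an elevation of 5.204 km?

2560 kg/m³

Pratt balance: ρ_ref D = ρ (D + h).
ρ = ρ_ref D/(D + h) = 2660 × 127.4 km/(127.4 km + 5.204 km) = 2560 kg/m³.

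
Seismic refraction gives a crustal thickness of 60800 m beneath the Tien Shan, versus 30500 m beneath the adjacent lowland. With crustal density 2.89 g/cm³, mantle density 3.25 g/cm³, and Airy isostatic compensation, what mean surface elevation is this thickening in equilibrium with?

Excess crust Δ = 60800 m − 30500 m = 30300 m, split between elevation h and root r with h + r = Δ.
Airy balance ρ_c h = (ρ_m − ρ_c) r gives r = h ρ_c/(ρ_m − ρ_c), so h (1 + ρ_c/(ρ_m − ρ_c)) = Δ, i.e. h = Δ (ρ_m − ρ_c)/ρ_m.
h = 30300 m × 0.36/3.25 = 3360 m.

3360 m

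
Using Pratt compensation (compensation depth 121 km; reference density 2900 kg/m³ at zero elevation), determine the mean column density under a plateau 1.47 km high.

2870 kg/m³

Pratt balance: ρ_ref D = ρ (D + h).
ρ = ρ_ref D/(D + h) = 2900 × 121 km/(121 km + 1.47 km) = 2870 kg/m³.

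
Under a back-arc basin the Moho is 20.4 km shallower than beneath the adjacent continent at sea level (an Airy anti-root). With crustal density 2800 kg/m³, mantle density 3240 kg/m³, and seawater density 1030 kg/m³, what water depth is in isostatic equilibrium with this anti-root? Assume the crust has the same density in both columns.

Replacing a thickness d of crust by seawater at the top must be balanced by replacing crust with mantle at the base: d (ρ_c − ρ_w) = a (ρ_m − ρ_c).
d = a (ρ_m − ρ_c)/(ρ_c − ρ_w) = 20.4 km × 440/1770 = 5.07 km.

5.07 km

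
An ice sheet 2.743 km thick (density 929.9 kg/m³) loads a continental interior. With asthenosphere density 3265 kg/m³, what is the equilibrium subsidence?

0.781 km

For local isostatic compensation: the ice load ρ_ice t is balanced by mantle displaced below, ρ_m s.
s = t ρ_ice / ρ_m = 2.743 km × 929.9/3265 = 0.781 km.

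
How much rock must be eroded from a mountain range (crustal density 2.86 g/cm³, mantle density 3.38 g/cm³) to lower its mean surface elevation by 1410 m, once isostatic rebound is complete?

Net drop Δ = e − u = e − e ρ_c/ρ_m = e (ρ_m − ρ_c)/ρ_m.
e = Δ ρ_m/(ρ_m − ρ_c) = 1410 m × 3.38/0.52 = 9160 m.

9160 m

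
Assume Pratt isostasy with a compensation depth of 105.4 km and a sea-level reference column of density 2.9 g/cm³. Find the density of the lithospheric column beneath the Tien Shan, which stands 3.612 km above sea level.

Pratt balance: ρ_ref D = ρ (D + h).
ρ = ρ_ref D/(D + h) = 2.9 × 105.4 km/(105.4 km + 3.612 km) = 2.8 g/cm³.

2.8 g/cm³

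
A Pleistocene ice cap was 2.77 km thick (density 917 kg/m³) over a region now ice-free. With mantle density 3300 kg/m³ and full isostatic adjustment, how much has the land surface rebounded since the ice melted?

0.77 km

Removing the load lets mantle flow back in; uplift u satisfies ρ_ice t = ρ_m u.
u = t ρ_ice/ρ_m = 2.77 km × 917/3300 = 0.77 km.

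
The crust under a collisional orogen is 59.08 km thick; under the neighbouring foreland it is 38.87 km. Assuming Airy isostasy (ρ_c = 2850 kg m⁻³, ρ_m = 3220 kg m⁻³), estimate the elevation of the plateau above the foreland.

Excess crust Δ = 59.08 km − 38.87 km = 20.21 km, split between elevation h and root r with h + r = Δ.
Airy balance ρ_c h = (ρ_m − ρ_c) r gives r = h ρ_c/(ρ_m − ρ_c), so h (1 + ρ_c/(ρ_m − ρ_c)) = Δ, i.e. h = Δ (ρ_m − ρ_c)/ρ_m.
h = 20.21 km × 370/3220 = 2.32 km.

2.32 km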